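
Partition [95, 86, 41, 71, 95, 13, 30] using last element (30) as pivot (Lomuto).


Pivot: 30
  13 <= 30: swap -> [13, 86, 41, 71, 95, 95, 30]
Place pivot at 1: [13, 30, 41, 71, 95, 95, 86]

Partitioned: [13, 30, 41, 71, 95, 95, 86]


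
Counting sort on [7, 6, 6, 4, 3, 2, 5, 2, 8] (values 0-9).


Input: [7, 6, 6, 4, 3, 2, 5, 2, 8]
Counts: [0, 0, 2, 1, 1, 1, 2, 1, 1, 0]

Sorted: [2, 2, 3, 4, 5, 6, 6, 7, 8]


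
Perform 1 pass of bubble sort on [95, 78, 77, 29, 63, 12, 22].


Initial: [95, 78, 77, 29, 63, 12, 22]
Pass 1: [78, 77, 29, 63, 12, 22, 95] (6 swaps)

After 1 pass: [78, 77, 29, 63, 12, 22, 95]


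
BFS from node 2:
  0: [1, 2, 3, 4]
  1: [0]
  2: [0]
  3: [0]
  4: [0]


Visit 2, enqueue [0]
Visit 0, enqueue [1, 3, 4]
Visit 1, enqueue []
Visit 3, enqueue []
Visit 4, enqueue []

BFS order: [2, 0, 1, 3, 4]


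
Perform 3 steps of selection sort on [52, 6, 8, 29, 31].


Initial: [52, 6, 8, 29, 31]
Step 1: min=6 at 1
  Swap: [6, 52, 8, 29, 31]
Step 2: min=8 at 2
  Swap: [6, 8, 52, 29, 31]
Step 3: min=29 at 3
  Swap: [6, 8, 29, 52, 31]

After 3 steps: [6, 8, 29, 52, 31]


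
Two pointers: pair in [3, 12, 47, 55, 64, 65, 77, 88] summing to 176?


lo=0(3)+hi=7(88)=91
lo=1(12)+hi=7(88)=100
lo=2(47)+hi=7(88)=135
lo=3(55)+hi=7(88)=143
lo=4(64)+hi=7(88)=152
lo=5(65)+hi=7(88)=153
lo=6(77)+hi=7(88)=165

No pair found


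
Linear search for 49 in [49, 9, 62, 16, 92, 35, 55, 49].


i=0: 49==49 found!

Found at 0, 1 comps


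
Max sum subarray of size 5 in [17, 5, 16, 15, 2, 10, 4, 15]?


[0:5]: 55
[1:6]: 48
[2:7]: 47
[3:8]: 46

Max: 55 at [0:5]


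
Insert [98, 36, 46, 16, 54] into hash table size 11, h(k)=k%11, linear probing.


Insert 98: h=10 -> slot 10
Insert 36: h=3 -> slot 3
Insert 46: h=2 -> slot 2
Insert 16: h=5 -> slot 5
Insert 54: h=10, 1 probes -> slot 0

Table: [54, None, 46, 36, None, 16, None, None, None, None, 98]


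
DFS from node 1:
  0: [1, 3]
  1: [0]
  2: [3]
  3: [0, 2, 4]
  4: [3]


Visit 1, push [0]
Visit 0, push [3]
Visit 3, push [4, 2]
Visit 2, push []
Visit 4, push []

DFS order: [1, 0, 3, 2, 4]


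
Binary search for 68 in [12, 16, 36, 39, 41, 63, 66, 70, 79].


Step 1: lo=0, hi=8, mid=4, val=41
Step 2: lo=5, hi=8, mid=6, val=66
Step 3: lo=7, hi=8, mid=7, val=70

Not found


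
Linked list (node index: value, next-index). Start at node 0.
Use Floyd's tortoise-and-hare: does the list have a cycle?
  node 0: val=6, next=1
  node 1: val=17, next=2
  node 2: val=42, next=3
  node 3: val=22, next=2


Floyd's tortoise (slow, +1) and hare (fast, +2):
  init: slow=0, fast=0
  step 1: slow=1, fast=2
  step 2: slow=2, fast=2
  slow == fast at node 2: cycle detected

Cycle: yes


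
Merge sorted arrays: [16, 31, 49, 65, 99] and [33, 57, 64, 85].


Take 16 from A
Take 31 from A
Take 33 from B
Take 49 from A
Take 57 from B
Take 64 from B
Take 65 from A
Take 85 from B

Merged: [16, 31, 33, 49, 57, 64, 65, 85, 99]


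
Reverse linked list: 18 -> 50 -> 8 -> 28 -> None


Step 1: curr=18, set curr.next=prev(None) | reversed so far: 18
Step 2: curr=50, set curr.next=prev(18) | reversed so far: 50 -> 18
Step 3: curr=8, set curr.next=prev(50) | reversed so far: 8 -> 50 -> 18
Step 4: curr=28, set curr.next=prev(8) | reversed so far: 28 -> 8 -> 50 -> 18

28 -> 8 -> 50 -> 18 -> None


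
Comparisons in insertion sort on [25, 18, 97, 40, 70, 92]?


Algorithm: insertion sort
Input: [25, 18, 97, 40, 70, 92]
Sorted: [18, 25, 40, 70, 92, 97]

8


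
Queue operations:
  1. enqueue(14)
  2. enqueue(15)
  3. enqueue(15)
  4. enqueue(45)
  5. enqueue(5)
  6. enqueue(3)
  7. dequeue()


enqueue(14) -> [14]
enqueue(15) -> [14, 15]
enqueue(15) -> [14, 15, 15]
enqueue(45) -> [14, 15, 15, 45]
enqueue(5) -> [14, 15, 15, 45, 5]
enqueue(3) -> [14, 15, 15, 45, 5, 3]
dequeue()->14, [15, 15, 45, 5, 3]

Final queue: [15, 15, 45, 5, 3]


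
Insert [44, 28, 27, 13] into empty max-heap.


Insert 44: [44]
Insert 28: [44, 28]
Insert 27: [44, 28, 27]
Insert 13: [44, 28, 27, 13]

Final heap: [44, 28, 27, 13]


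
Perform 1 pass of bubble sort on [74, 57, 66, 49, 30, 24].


Initial: [74, 57, 66, 49, 30, 24]
Pass 1: [57, 66, 49, 30, 24, 74] (5 swaps)

After 1 pass: [57, 66, 49, 30, 24, 74]


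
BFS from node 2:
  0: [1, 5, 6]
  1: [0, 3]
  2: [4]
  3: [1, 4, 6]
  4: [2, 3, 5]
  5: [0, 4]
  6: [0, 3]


Visit 2, enqueue [4]
Visit 4, enqueue [3, 5]
Visit 3, enqueue [1, 6]
Visit 5, enqueue [0]
Visit 1, enqueue []
Visit 6, enqueue []
Visit 0, enqueue []

BFS order: [2, 4, 3, 5, 1, 6, 0]


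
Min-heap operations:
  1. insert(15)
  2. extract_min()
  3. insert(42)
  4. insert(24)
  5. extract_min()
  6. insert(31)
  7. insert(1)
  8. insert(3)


insert(15) -> [15]
extract_min()->15, []
insert(42) -> [42]
insert(24) -> [24, 42]
extract_min()->24, [42]
insert(31) -> [31, 42]
insert(1) -> [1, 42, 31]
insert(3) -> [1, 3, 31, 42]

Final heap: [1, 3, 31, 42]


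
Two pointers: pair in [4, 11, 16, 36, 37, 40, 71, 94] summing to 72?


lo=0(4)+hi=7(94)=98
lo=0(4)+hi=6(71)=75
lo=0(4)+hi=5(40)=44
lo=1(11)+hi=5(40)=51
lo=2(16)+hi=5(40)=56
lo=3(36)+hi=5(40)=76
lo=3(36)+hi=4(37)=73

No pair found


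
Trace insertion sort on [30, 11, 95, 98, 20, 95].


Initial: [30, 11, 95, 98, 20, 95]
Insert 11: [11, 30, 95, 98, 20, 95]
Insert 95: [11, 30, 95, 98, 20, 95]
Insert 98: [11, 30, 95, 98, 20, 95]
Insert 20: [11, 20, 30, 95, 98, 95]
Insert 95: [11, 20, 30, 95, 95, 98]

Sorted: [11, 20, 30, 95, 95, 98]


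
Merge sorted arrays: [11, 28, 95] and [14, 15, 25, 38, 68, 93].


Take 11 from A
Take 14 from B
Take 15 from B
Take 25 from B
Take 28 from A
Take 38 from B
Take 68 from B
Take 93 from B

Merged: [11, 14, 15, 25, 28, 38, 68, 93, 95]


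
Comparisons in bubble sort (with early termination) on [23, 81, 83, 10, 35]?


Algorithm: bubble sort (with early termination)
Input: [23, 81, 83, 10, 35]
Sorted: [10, 23, 35, 81, 83]

10


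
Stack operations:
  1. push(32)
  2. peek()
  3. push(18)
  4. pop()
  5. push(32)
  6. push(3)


push(32) -> [32]
peek()->32
push(18) -> [32, 18]
pop()->18, [32]
push(32) -> [32, 32]
push(3) -> [32, 32, 3]

Final stack: [32, 32, 3]


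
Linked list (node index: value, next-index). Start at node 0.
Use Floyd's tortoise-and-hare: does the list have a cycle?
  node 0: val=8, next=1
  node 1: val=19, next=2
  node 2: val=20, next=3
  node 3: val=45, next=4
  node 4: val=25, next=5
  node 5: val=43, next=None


Floyd's tortoise (slow, +1) and hare (fast, +2):
  init: slow=0, fast=0
  step 1: slow=1, fast=2
  step 2: slow=2, fast=4
  step 3: fast 4->5->None, no cycle

Cycle: no


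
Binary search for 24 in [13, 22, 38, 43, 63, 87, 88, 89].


Step 1: lo=0, hi=7, mid=3, val=43
Step 2: lo=0, hi=2, mid=1, val=22
Step 3: lo=2, hi=2, mid=2, val=38

Not found


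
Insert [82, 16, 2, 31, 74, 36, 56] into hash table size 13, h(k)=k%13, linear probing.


Insert 82: h=4 -> slot 4
Insert 16: h=3 -> slot 3
Insert 2: h=2 -> slot 2
Insert 31: h=5 -> slot 5
Insert 74: h=9 -> slot 9
Insert 36: h=10 -> slot 10
Insert 56: h=4, 2 probes -> slot 6

Table: [None, None, 2, 16, 82, 31, 56, None, None, 74, 36, None, None]


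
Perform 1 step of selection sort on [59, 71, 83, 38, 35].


Initial: [59, 71, 83, 38, 35]
Step 1: min=35 at 4
  Swap: [35, 71, 83, 38, 59]

After 1 step: [35, 71, 83, 38, 59]


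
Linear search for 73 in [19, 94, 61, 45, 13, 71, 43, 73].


i=0: 19!=73
i=1: 94!=73
i=2: 61!=73
i=3: 45!=73
i=4: 13!=73
i=5: 71!=73
i=6: 43!=73
i=7: 73==73 found!

Found at 7, 8 comps


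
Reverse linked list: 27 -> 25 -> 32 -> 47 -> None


Step 1: curr=27, set curr.next=prev(None) | reversed so far: 27
Step 2: curr=25, set curr.next=prev(27) | reversed so far: 25 -> 27
Step 3: curr=32, set curr.next=prev(25) | reversed so far: 32 -> 25 -> 27
Step 4: curr=47, set curr.next=prev(32) | reversed so far: 47 -> 32 -> 25 -> 27

47 -> 32 -> 25 -> 27 -> None


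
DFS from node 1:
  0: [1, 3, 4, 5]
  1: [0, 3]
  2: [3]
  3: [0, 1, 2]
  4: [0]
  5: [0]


Visit 1, push [3, 0]
Visit 0, push [5, 4, 3]
Visit 3, push [2]
Visit 2, push []
Visit 4, push []
Visit 5, push []

DFS order: [1, 0, 3, 2, 4, 5]


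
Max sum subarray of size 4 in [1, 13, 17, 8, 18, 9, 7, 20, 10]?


[0:4]: 39
[1:5]: 56
[2:6]: 52
[3:7]: 42
[4:8]: 54
[5:9]: 46

Max: 56 at [1:5]


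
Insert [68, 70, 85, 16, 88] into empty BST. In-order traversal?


Insert 68: root
Insert 70: R from 68
Insert 85: R from 68 -> R from 70
Insert 16: L from 68
Insert 88: R from 68 -> R from 70 -> R from 85

In-order: [16, 68, 70, 85, 88]


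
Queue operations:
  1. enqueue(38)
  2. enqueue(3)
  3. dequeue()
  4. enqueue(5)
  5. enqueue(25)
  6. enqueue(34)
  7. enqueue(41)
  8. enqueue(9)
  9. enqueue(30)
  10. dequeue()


enqueue(38) -> [38]
enqueue(3) -> [38, 3]
dequeue()->38, [3]
enqueue(5) -> [3, 5]
enqueue(25) -> [3, 5, 25]
enqueue(34) -> [3, 5, 25, 34]
enqueue(41) -> [3, 5, 25, 34, 41]
enqueue(9) -> [3, 5, 25, 34, 41, 9]
enqueue(30) -> [3, 5, 25, 34, 41, 9, 30]
dequeue()->3, [5, 25, 34, 41, 9, 30]

Final queue: [5, 25, 34, 41, 9, 30]


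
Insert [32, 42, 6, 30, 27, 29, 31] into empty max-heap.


Insert 32: [32]
Insert 42: [42, 32]
Insert 6: [42, 32, 6]
Insert 30: [42, 32, 6, 30]
Insert 27: [42, 32, 6, 30, 27]
Insert 29: [42, 32, 29, 30, 27, 6]
Insert 31: [42, 32, 31, 30, 27, 6, 29]

Final heap: [42, 32, 31, 30, 27, 6, 29]


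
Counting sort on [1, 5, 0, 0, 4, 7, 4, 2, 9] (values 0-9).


Input: [1, 5, 0, 0, 4, 7, 4, 2, 9]
Counts: [2, 1, 1, 0, 2, 1, 0, 1, 0, 1]

Sorted: [0, 0, 1, 2, 4, 4, 5, 7, 9]


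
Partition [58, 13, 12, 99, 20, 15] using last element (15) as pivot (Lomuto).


Pivot: 15
  13 <= 15: swap -> [13, 58, 12, 99, 20, 15]
  12 <= 15: swap -> [13, 12, 58, 99, 20, 15]
Place pivot at 2: [13, 12, 15, 99, 20, 58]

Partitioned: [13, 12, 15, 99, 20, 58]


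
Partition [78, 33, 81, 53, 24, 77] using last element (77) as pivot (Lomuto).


Pivot: 77
  33 <= 77: swap -> [33, 78, 81, 53, 24, 77]
  53 <= 77: swap -> [33, 53, 81, 78, 24, 77]
  24 <= 77: swap -> [33, 53, 24, 78, 81, 77]
Place pivot at 3: [33, 53, 24, 77, 81, 78]

Partitioned: [33, 53, 24, 77, 81, 78]


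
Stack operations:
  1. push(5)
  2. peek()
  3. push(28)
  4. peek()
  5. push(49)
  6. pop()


push(5) -> [5]
peek()->5
push(28) -> [5, 28]
peek()->28
push(49) -> [5, 28, 49]
pop()->49, [5, 28]

Final stack: [5, 28]


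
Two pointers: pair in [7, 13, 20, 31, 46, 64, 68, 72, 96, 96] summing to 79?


lo=0(7)+hi=9(96)=103
lo=0(7)+hi=8(96)=103
lo=0(7)+hi=7(72)=79

Yes: 7+72=79


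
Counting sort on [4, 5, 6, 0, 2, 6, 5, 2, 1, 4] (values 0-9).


Input: [4, 5, 6, 0, 2, 6, 5, 2, 1, 4]
Counts: [1, 1, 2, 0, 2, 2, 2, 0, 0, 0]

Sorted: [0, 1, 2, 2, 4, 4, 5, 5, 6, 6]


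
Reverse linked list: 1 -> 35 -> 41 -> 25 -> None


Step 1: curr=1, set curr.next=prev(None) | reversed so far: 1
Step 2: curr=35, set curr.next=prev(1) | reversed so far: 35 -> 1
Step 3: curr=41, set curr.next=prev(35) | reversed so far: 41 -> 35 -> 1
Step 4: curr=25, set curr.next=prev(41) | reversed so far: 25 -> 41 -> 35 -> 1

25 -> 41 -> 35 -> 1 -> None


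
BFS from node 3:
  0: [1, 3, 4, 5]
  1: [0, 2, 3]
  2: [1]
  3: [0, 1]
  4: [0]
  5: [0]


Visit 3, enqueue [0, 1]
Visit 0, enqueue [4, 5]
Visit 1, enqueue [2]
Visit 4, enqueue []
Visit 5, enqueue []
Visit 2, enqueue []

BFS order: [3, 0, 1, 4, 5, 2]


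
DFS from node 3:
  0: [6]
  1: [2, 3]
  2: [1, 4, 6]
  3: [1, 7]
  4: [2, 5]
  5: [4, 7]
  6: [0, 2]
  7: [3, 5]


Visit 3, push [7, 1]
Visit 1, push [2]
Visit 2, push [6, 4]
Visit 4, push [5]
Visit 5, push [7]
Visit 7, push []
Visit 6, push [0]
Visit 0, push []

DFS order: [3, 1, 2, 4, 5, 7, 6, 0]


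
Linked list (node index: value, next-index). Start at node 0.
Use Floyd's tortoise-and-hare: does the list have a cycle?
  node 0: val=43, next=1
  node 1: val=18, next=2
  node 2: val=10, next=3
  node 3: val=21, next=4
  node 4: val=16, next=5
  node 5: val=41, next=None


Floyd's tortoise (slow, +1) and hare (fast, +2):
  init: slow=0, fast=0
  step 1: slow=1, fast=2
  step 2: slow=2, fast=4
  step 3: fast 4->5->None, no cycle

Cycle: no


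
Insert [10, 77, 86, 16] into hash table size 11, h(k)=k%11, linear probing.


Insert 10: h=10 -> slot 10
Insert 77: h=0 -> slot 0
Insert 86: h=9 -> slot 9
Insert 16: h=5 -> slot 5

Table: [77, None, None, None, None, 16, None, None, None, 86, 10]


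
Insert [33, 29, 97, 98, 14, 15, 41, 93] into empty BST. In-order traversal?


Insert 33: root
Insert 29: L from 33
Insert 97: R from 33
Insert 98: R from 33 -> R from 97
Insert 14: L from 33 -> L from 29
Insert 15: L from 33 -> L from 29 -> R from 14
Insert 41: R from 33 -> L from 97
Insert 93: R from 33 -> L from 97 -> R from 41

In-order: [14, 15, 29, 33, 41, 93, 97, 98]


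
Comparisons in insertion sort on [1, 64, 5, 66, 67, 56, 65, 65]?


Algorithm: insertion sort
Input: [1, 64, 5, 66, 67, 56, 65, 65]
Sorted: [1, 5, 56, 64, 65, 65, 66, 67]

15


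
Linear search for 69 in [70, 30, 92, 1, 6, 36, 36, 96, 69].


i=0: 70!=69
i=1: 30!=69
i=2: 92!=69
i=3: 1!=69
i=4: 6!=69
i=5: 36!=69
i=6: 36!=69
i=7: 96!=69
i=8: 69==69 found!

Found at 8, 9 comps


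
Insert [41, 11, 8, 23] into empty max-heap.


Insert 41: [41]
Insert 11: [41, 11]
Insert 8: [41, 11, 8]
Insert 23: [41, 23, 8, 11]

Final heap: [41, 23, 8, 11]


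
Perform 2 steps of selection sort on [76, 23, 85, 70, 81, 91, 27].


Initial: [76, 23, 85, 70, 81, 91, 27]
Step 1: min=23 at 1
  Swap: [23, 76, 85, 70, 81, 91, 27]
Step 2: min=27 at 6
  Swap: [23, 27, 85, 70, 81, 91, 76]

After 2 steps: [23, 27, 85, 70, 81, 91, 76]


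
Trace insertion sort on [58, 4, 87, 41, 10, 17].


Initial: [58, 4, 87, 41, 10, 17]
Insert 4: [4, 58, 87, 41, 10, 17]
Insert 87: [4, 58, 87, 41, 10, 17]
Insert 41: [4, 41, 58, 87, 10, 17]
Insert 10: [4, 10, 41, 58, 87, 17]
Insert 17: [4, 10, 17, 41, 58, 87]

Sorted: [4, 10, 17, 41, 58, 87]


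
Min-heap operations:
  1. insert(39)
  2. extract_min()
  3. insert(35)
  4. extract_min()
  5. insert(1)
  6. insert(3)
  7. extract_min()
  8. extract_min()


insert(39) -> [39]
extract_min()->39, []
insert(35) -> [35]
extract_min()->35, []
insert(1) -> [1]
insert(3) -> [1, 3]
extract_min()->1, [3]
extract_min()->3, []

Final heap: []


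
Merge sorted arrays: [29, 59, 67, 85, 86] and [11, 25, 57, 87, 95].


Take 11 from B
Take 25 from B
Take 29 from A
Take 57 from B
Take 59 from A
Take 67 from A
Take 85 from A
Take 86 from A

Merged: [11, 25, 29, 57, 59, 67, 85, 86, 87, 95]


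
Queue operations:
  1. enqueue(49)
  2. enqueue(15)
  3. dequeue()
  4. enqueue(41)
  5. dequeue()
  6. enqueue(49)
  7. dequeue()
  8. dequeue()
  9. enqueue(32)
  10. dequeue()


enqueue(49) -> [49]
enqueue(15) -> [49, 15]
dequeue()->49, [15]
enqueue(41) -> [15, 41]
dequeue()->15, [41]
enqueue(49) -> [41, 49]
dequeue()->41, [49]
dequeue()->49, []
enqueue(32) -> [32]
dequeue()->32, []

Final queue: []


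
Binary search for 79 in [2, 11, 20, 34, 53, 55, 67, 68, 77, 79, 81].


Step 1: lo=0, hi=10, mid=5, val=55
Step 2: lo=6, hi=10, mid=8, val=77
Step 3: lo=9, hi=10, mid=9, val=79

Found at index 9


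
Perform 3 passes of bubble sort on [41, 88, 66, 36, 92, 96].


Initial: [41, 88, 66, 36, 92, 96]
Pass 1: [41, 66, 36, 88, 92, 96] (2 swaps)
Pass 2: [41, 36, 66, 88, 92, 96] (1 swaps)
Pass 3: [36, 41, 66, 88, 92, 96] (1 swaps)

After 3 passes: [36, 41, 66, 88, 92, 96]


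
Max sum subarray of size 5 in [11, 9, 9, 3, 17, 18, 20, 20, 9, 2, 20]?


[0:5]: 49
[1:6]: 56
[2:7]: 67
[3:8]: 78
[4:9]: 84
[5:10]: 69
[6:11]: 71

Max: 84 at [4:9]


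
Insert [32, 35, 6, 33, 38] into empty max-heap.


Insert 32: [32]
Insert 35: [35, 32]
Insert 6: [35, 32, 6]
Insert 33: [35, 33, 6, 32]
Insert 38: [38, 35, 6, 32, 33]

Final heap: [38, 35, 6, 32, 33]


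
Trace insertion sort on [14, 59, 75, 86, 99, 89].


Initial: [14, 59, 75, 86, 99, 89]
Insert 59: [14, 59, 75, 86, 99, 89]
Insert 75: [14, 59, 75, 86, 99, 89]
Insert 86: [14, 59, 75, 86, 99, 89]
Insert 99: [14, 59, 75, 86, 99, 89]
Insert 89: [14, 59, 75, 86, 89, 99]

Sorted: [14, 59, 75, 86, 89, 99]


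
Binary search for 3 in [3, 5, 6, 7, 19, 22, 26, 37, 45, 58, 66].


Step 1: lo=0, hi=10, mid=5, val=22
Step 2: lo=0, hi=4, mid=2, val=6
Step 3: lo=0, hi=1, mid=0, val=3

Found at index 0


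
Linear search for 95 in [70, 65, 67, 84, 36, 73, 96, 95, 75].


i=0: 70!=95
i=1: 65!=95
i=2: 67!=95
i=3: 84!=95
i=4: 36!=95
i=5: 73!=95
i=6: 96!=95
i=7: 95==95 found!

Found at 7, 8 comps


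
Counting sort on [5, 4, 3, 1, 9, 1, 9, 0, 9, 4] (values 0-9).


Input: [5, 4, 3, 1, 9, 1, 9, 0, 9, 4]
Counts: [1, 2, 0, 1, 2, 1, 0, 0, 0, 3]

Sorted: [0, 1, 1, 3, 4, 4, 5, 9, 9, 9]


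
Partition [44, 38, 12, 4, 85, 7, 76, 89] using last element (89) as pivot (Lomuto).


Pivot: 89
  44 <= 89: advance i (no swap)
  38 <= 89: advance i (no swap)
  12 <= 89: advance i (no swap)
  4 <= 89: advance i (no swap)
  85 <= 89: advance i (no swap)
  7 <= 89: advance i (no swap)
  76 <= 89: advance i (no swap)
Place pivot at 7: [44, 38, 12, 4, 85, 7, 76, 89]

Partitioned: [44, 38, 12, 4, 85, 7, 76, 89]


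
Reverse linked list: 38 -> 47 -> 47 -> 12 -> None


Step 1: curr=38, set curr.next=prev(None) | reversed so far: 38
Step 2: curr=47, set curr.next=prev(38) | reversed so far: 47 -> 38
Step 3: curr=47, set curr.next=prev(47) | reversed so far: 47 -> 47 -> 38
Step 4: curr=12, set curr.next=prev(47) | reversed so far: 12 -> 47 -> 47 -> 38

12 -> 47 -> 47 -> 38 -> None


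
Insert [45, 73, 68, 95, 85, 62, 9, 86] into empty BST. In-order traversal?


Insert 45: root
Insert 73: R from 45
Insert 68: R from 45 -> L from 73
Insert 95: R from 45 -> R from 73
Insert 85: R from 45 -> R from 73 -> L from 95
Insert 62: R from 45 -> L from 73 -> L from 68
Insert 9: L from 45
Insert 86: R from 45 -> R from 73 -> L from 95 -> R from 85

In-order: [9, 45, 62, 68, 73, 85, 86, 95]


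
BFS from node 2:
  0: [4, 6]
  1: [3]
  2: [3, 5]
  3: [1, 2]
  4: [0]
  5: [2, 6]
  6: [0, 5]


Visit 2, enqueue [3, 5]
Visit 3, enqueue [1]
Visit 5, enqueue [6]
Visit 1, enqueue []
Visit 6, enqueue [0]
Visit 0, enqueue [4]
Visit 4, enqueue []

BFS order: [2, 3, 5, 1, 6, 0, 4]


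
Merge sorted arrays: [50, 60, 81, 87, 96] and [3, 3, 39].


Take 3 from B
Take 3 from B
Take 39 from B

Merged: [3, 3, 39, 50, 60, 81, 87, 96]


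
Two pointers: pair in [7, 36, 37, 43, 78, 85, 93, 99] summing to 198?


lo=0(7)+hi=7(99)=106
lo=1(36)+hi=7(99)=135
lo=2(37)+hi=7(99)=136
lo=3(43)+hi=7(99)=142
lo=4(78)+hi=7(99)=177
lo=5(85)+hi=7(99)=184
lo=6(93)+hi=7(99)=192

No pair found


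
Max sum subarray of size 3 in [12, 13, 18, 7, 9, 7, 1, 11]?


[0:3]: 43
[1:4]: 38
[2:5]: 34
[3:6]: 23
[4:7]: 17
[5:8]: 19

Max: 43 at [0:3]


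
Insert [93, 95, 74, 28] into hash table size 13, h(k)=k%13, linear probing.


Insert 93: h=2 -> slot 2
Insert 95: h=4 -> slot 4
Insert 74: h=9 -> slot 9
Insert 28: h=2, 1 probes -> slot 3

Table: [None, None, 93, 28, 95, None, None, None, None, 74, None, None, None]


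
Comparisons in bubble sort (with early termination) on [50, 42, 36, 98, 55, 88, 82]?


Algorithm: bubble sort (with early termination)
Input: [50, 42, 36, 98, 55, 88, 82]
Sorted: [36, 42, 50, 55, 82, 88, 98]

15


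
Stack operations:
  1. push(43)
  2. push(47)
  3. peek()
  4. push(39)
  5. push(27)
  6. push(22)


push(43) -> [43]
push(47) -> [43, 47]
peek()->47
push(39) -> [43, 47, 39]
push(27) -> [43, 47, 39, 27]
push(22) -> [43, 47, 39, 27, 22]

Final stack: [43, 47, 39, 27, 22]


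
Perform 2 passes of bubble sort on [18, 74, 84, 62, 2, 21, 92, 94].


Initial: [18, 74, 84, 62, 2, 21, 92, 94]
Pass 1: [18, 74, 62, 2, 21, 84, 92, 94] (3 swaps)
Pass 2: [18, 62, 2, 21, 74, 84, 92, 94] (3 swaps)

After 2 passes: [18, 62, 2, 21, 74, 84, 92, 94]


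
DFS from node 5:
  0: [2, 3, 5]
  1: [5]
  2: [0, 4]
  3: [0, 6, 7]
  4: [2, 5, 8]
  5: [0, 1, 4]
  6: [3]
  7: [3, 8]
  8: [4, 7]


Visit 5, push [4, 1, 0]
Visit 0, push [3, 2]
Visit 2, push [4]
Visit 4, push [8]
Visit 8, push [7]
Visit 7, push [3]
Visit 3, push [6]
Visit 6, push []
Visit 1, push []

DFS order: [5, 0, 2, 4, 8, 7, 3, 6, 1]


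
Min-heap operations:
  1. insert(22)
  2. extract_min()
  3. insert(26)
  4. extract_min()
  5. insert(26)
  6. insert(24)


insert(22) -> [22]
extract_min()->22, []
insert(26) -> [26]
extract_min()->26, []
insert(26) -> [26]
insert(24) -> [24, 26]

Final heap: [24, 26]


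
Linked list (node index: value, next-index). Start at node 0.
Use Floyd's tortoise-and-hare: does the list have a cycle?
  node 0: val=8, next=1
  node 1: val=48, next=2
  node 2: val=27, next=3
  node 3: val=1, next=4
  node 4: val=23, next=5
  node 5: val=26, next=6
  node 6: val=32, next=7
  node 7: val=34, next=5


Floyd's tortoise (slow, +1) and hare (fast, +2):
  init: slow=0, fast=0
  step 1: slow=1, fast=2
  step 2: slow=2, fast=4
  step 3: slow=3, fast=6
  step 4: slow=4, fast=5
  step 5: slow=5, fast=7
  step 6: slow=6, fast=6
  slow == fast at node 6: cycle detected

Cycle: yes


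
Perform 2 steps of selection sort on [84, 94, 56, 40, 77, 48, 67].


Initial: [84, 94, 56, 40, 77, 48, 67]
Step 1: min=40 at 3
  Swap: [40, 94, 56, 84, 77, 48, 67]
Step 2: min=48 at 5
  Swap: [40, 48, 56, 84, 77, 94, 67]

After 2 steps: [40, 48, 56, 84, 77, 94, 67]


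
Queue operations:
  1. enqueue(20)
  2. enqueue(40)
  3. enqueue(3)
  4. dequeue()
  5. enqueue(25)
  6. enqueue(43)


enqueue(20) -> [20]
enqueue(40) -> [20, 40]
enqueue(3) -> [20, 40, 3]
dequeue()->20, [40, 3]
enqueue(25) -> [40, 3, 25]
enqueue(43) -> [40, 3, 25, 43]

Final queue: [40, 3, 25, 43]


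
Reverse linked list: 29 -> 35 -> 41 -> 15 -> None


Step 1: curr=29, set curr.next=prev(None) | reversed so far: 29
Step 2: curr=35, set curr.next=prev(29) | reversed so far: 35 -> 29
Step 3: curr=41, set curr.next=prev(35) | reversed so far: 41 -> 35 -> 29
Step 4: curr=15, set curr.next=prev(41) | reversed so far: 15 -> 41 -> 35 -> 29

15 -> 41 -> 35 -> 29 -> None


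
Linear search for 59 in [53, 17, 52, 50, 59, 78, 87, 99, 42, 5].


i=0: 53!=59
i=1: 17!=59
i=2: 52!=59
i=3: 50!=59
i=4: 59==59 found!

Found at 4, 5 comps


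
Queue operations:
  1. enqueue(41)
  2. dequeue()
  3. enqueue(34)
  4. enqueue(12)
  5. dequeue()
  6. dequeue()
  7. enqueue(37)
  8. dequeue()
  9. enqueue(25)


enqueue(41) -> [41]
dequeue()->41, []
enqueue(34) -> [34]
enqueue(12) -> [34, 12]
dequeue()->34, [12]
dequeue()->12, []
enqueue(37) -> [37]
dequeue()->37, []
enqueue(25) -> [25]

Final queue: [25]


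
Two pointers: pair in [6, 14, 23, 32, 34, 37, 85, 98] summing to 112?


lo=0(6)+hi=7(98)=104
lo=1(14)+hi=7(98)=112

Yes: 14+98=112


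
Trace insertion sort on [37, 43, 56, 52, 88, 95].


Initial: [37, 43, 56, 52, 88, 95]
Insert 43: [37, 43, 56, 52, 88, 95]
Insert 56: [37, 43, 56, 52, 88, 95]
Insert 52: [37, 43, 52, 56, 88, 95]
Insert 88: [37, 43, 52, 56, 88, 95]
Insert 95: [37, 43, 52, 56, 88, 95]

Sorted: [37, 43, 52, 56, 88, 95]


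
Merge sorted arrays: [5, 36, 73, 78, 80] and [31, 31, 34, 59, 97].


Take 5 from A
Take 31 from B
Take 31 from B
Take 34 from B
Take 36 from A
Take 59 from B
Take 73 from A
Take 78 from A
Take 80 from A

Merged: [5, 31, 31, 34, 36, 59, 73, 78, 80, 97]


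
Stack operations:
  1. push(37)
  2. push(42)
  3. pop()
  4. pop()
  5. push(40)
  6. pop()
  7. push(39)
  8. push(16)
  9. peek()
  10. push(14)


push(37) -> [37]
push(42) -> [37, 42]
pop()->42, [37]
pop()->37, []
push(40) -> [40]
pop()->40, []
push(39) -> [39]
push(16) -> [39, 16]
peek()->16
push(14) -> [39, 16, 14]

Final stack: [39, 16, 14]


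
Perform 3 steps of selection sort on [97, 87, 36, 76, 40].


Initial: [97, 87, 36, 76, 40]
Step 1: min=36 at 2
  Swap: [36, 87, 97, 76, 40]
Step 2: min=40 at 4
  Swap: [36, 40, 97, 76, 87]
Step 3: min=76 at 3
  Swap: [36, 40, 76, 97, 87]

After 3 steps: [36, 40, 76, 97, 87]


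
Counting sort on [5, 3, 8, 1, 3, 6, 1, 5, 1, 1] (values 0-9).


Input: [5, 3, 8, 1, 3, 6, 1, 5, 1, 1]
Counts: [0, 4, 0, 2, 0, 2, 1, 0, 1, 0]

Sorted: [1, 1, 1, 1, 3, 3, 5, 5, 6, 8]


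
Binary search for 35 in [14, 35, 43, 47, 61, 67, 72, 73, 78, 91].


Step 1: lo=0, hi=9, mid=4, val=61
Step 2: lo=0, hi=3, mid=1, val=35

Found at index 1


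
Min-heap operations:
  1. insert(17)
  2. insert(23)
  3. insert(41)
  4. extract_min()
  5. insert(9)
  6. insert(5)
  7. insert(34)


insert(17) -> [17]
insert(23) -> [17, 23]
insert(41) -> [17, 23, 41]
extract_min()->17, [23, 41]
insert(9) -> [9, 41, 23]
insert(5) -> [5, 9, 23, 41]
insert(34) -> [5, 9, 23, 41, 34]

Final heap: [5, 9, 23, 41, 34]


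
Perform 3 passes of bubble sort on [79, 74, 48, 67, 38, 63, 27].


Initial: [79, 74, 48, 67, 38, 63, 27]
Pass 1: [74, 48, 67, 38, 63, 27, 79] (6 swaps)
Pass 2: [48, 67, 38, 63, 27, 74, 79] (5 swaps)
Pass 3: [48, 38, 63, 27, 67, 74, 79] (3 swaps)

After 3 passes: [48, 38, 63, 27, 67, 74, 79]


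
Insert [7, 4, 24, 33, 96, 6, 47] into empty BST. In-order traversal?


Insert 7: root
Insert 4: L from 7
Insert 24: R from 7
Insert 33: R from 7 -> R from 24
Insert 96: R from 7 -> R from 24 -> R from 33
Insert 6: L from 7 -> R from 4
Insert 47: R from 7 -> R from 24 -> R from 33 -> L from 96

In-order: [4, 6, 7, 24, 33, 47, 96]


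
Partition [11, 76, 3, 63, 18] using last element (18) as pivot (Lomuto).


Pivot: 18
  11 <= 18: advance i (no swap)
  3 <= 18: swap -> [11, 3, 76, 63, 18]
Place pivot at 2: [11, 3, 18, 63, 76]

Partitioned: [11, 3, 18, 63, 76]


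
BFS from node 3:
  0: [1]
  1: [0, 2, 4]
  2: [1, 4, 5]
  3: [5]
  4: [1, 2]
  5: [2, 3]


Visit 3, enqueue [5]
Visit 5, enqueue [2]
Visit 2, enqueue [1, 4]
Visit 1, enqueue [0]
Visit 4, enqueue []
Visit 0, enqueue []

BFS order: [3, 5, 2, 1, 4, 0]


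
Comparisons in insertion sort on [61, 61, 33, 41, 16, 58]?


Algorithm: insertion sort
Input: [61, 61, 33, 41, 16, 58]
Sorted: [16, 33, 41, 58, 61, 61]

13


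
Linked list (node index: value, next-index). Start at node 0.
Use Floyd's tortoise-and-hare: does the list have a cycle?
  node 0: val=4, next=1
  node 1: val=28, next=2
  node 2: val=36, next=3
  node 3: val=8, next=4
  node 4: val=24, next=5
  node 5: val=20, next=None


Floyd's tortoise (slow, +1) and hare (fast, +2):
  init: slow=0, fast=0
  step 1: slow=1, fast=2
  step 2: slow=2, fast=4
  step 3: fast 4->5->None, no cycle

Cycle: no


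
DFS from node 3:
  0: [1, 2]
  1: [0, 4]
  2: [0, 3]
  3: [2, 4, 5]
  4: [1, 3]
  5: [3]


Visit 3, push [5, 4, 2]
Visit 2, push [0]
Visit 0, push [1]
Visit 1, push [4]
Visit 4, push []
Visit 5, push []

DFS order: [3, 2, 0, 1, 4, 5]


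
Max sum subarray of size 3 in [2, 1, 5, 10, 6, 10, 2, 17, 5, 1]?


[0:3]: 8
[1:4]: 16
[2:5]: 21
[3:6]: 26
[4:7]: 18
[5:8]: 29
[6:9]: 24
[7:10]: 23

Max: 29 at [5:8]


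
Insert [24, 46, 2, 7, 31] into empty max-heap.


Insert 24: [24]
Insert 46: [46, 24]
Insert 2: [46, 24, 2]
Insert 7: [46, 24, 2, 7]
Insert 31: [46, 31, 2, 7, 24]

Final heap: [46, 31, 2, 7, 24]


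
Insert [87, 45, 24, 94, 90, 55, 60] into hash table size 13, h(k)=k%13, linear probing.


Insert 87: h=9 -> slot 9
Insert 45: h=6 -> slot 6
Insert 24: h=11 -> slot 11
Insert 94: h=3 -> slot 3
Insert 90: h=12 -> slot 12
Insert 55: h=3, 1 probes -> slot 4
Insert 60: h=8 -> slot 8

Table: [None, None, None, 94, 55, None, 45, None, 60, 87, None, 24, 90]


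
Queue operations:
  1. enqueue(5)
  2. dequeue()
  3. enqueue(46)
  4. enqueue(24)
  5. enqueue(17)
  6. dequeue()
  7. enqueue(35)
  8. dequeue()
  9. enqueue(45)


enqueue(5) -> [5]
dequeue()->5, []
enqueue(46) -> [46]
enqueue(24) -> [46, 24]
enqueue(17) -> [46, 24, 17]
dequeue()->46, [24, 17]
enqueue(35) -> [24, 17, 35]
dequeue()->24, [17, 35]
enqueue(45) -> [17, 35, 45]

Final queue: [17, 35, 45]


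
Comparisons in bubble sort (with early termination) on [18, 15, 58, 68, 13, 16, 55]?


Algorithm: bubble sort (with early termination)
Input: [18, 15, 58, 68, 13, 16, 55]
Sorted: [13, 15, 16, 18, 55, 58, 68]

20


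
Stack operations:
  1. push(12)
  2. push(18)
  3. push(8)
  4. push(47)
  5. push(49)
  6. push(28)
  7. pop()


push(12) -> [12]
push(18) -> [12, 18]
push(8) -> [12, 18, 8]
push(47) -> [12, 18, 8, 47]
push(49) -> [12, 18, 8, 47, 49]
push(28) -> [12, 18, 8, 47, 49, 28]
pop()->28, [12, 18, 8, 47, 49]

Final stack: [12, 18, 8, 47, 49]


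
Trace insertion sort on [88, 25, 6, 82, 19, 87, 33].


Initial: [88, 25, 6, 82, 19, 87, 33]
Insert 25: [25, 88, 6, 82, 19, 87, 33]
Insert 6: [6, 25, 88, 82, 19, 87, 33]
Insert 82: [6, 25, 82, 88, 19, 87, 33]
Insert 19: [6, 19, 25, 82, 88, 87, 33]
Insert 87: [6, 19, 25, 82, 87, 88, 33]
Insert 33: [6, 19, 25, 33, 82, 87, 88]

Sorted: [6, 19, 25, 33, 82, 87, 88]


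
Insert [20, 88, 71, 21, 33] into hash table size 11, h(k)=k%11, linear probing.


Insert 20: h=9 -> slot 9
Insert 88: h=0 -> slot 0
Insert 71: h=5 -> slot 5
Insert 21: h=10 -> slot 10
Insert 33: h=0, 1 probes -> slot 1

Table: [88, 33, None, None, None, 71, None, None, None, 20, 21]


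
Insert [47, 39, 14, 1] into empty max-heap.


Insert 47: [47]
Insert 39: [47, 39]
Insert 14: [47, 39, 14]
Insert 1: [47, 39, 14, 1]

Final heap: [47, 39, 14, 1]


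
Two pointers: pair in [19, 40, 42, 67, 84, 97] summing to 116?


lo=0(19)+hi=5(97)=116

Yes: 19+97=116


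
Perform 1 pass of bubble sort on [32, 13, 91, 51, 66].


Initial: [32, 13, 91, 51, 66]
Pass 1: [13, 32, 51, 66, 91] (3 swaps)

After 1 pass: [13, 32, 51, 66, 91]


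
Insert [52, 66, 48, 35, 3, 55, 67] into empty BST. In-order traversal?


Insert 52: root
Insert 66: R from 52
Insert 48: L from 52
Insert 35: L from 52 -> L from 48
Insert 3: L from 52 -> L from 48 -> L from 35
Insert 55: R from 52 -> L from 66
Insert 67: R from 52 -> R from 66

In-order: [3, 35, 48, 52, 55, 66, 67]


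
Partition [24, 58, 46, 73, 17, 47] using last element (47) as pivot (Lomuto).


Pivot: 47
  24 <= 47: advance i (no swap)
  46 <= 47: swap -> [24, 46, 58, 73, 17, 47]
  17 <= 47: swap -> [24, 46, 17, 73, 58, 47]
Place pivot at 3: [24, 46, 17, 47, 58, 73]

Partitioned: [24, 46, 17, 47, 58, 73]


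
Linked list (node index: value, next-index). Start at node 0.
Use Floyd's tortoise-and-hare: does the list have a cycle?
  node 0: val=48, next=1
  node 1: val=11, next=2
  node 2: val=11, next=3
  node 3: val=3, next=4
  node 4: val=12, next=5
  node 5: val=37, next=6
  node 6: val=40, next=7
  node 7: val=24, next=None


Floyd's tortoise (slow, +1) and hare (fast, +2):
  init: slow=0, fast=0
  step 1: slow=1, fast=2
  step 2: slow=2, fast=4
  step 3: slow=3, fast=6
  step 4: fast 6->7->None, no cycle

Cycle: no


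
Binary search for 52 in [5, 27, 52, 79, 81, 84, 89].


Step 1: lo=0, hi=6, mid=3, val=79
Step 2: lo=0, hi=2, mid=1, val=27
Step 3: lo=2, hi=2, mid=2, val=52

Found at index 2


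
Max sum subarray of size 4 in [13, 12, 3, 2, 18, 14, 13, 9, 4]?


[0:4]: 30
[1:5]: 35
[2:6]: 37
[3:7]: 47
[4:8]: 54
[5:9]: 40

Max: 54 at [4:8]


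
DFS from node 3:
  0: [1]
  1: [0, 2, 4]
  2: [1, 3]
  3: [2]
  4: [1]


Visit 3, push [2]
Visit 2, push [1]
Visit 1, push [4, 0]
Visit 0, push []
Visit 4, push []

DFS order: [3, 2, 1, 0, 4]


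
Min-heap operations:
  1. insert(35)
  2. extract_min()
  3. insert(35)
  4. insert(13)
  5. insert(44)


insert(35) -> [35]
extract_min()->35, []
insert(35) -> [35]
insert(13) -> [13, 35]
insert(44) -> [13, 35, 44]

Final heap: [13, 35, 44]


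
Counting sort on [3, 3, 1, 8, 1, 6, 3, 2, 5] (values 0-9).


Input: [3, 3, 1, 8, 1, 6, 3, 2, 5]
Counts: [0, 2, 1, 3, 0, 1, 1, 0, 1, 0]

Sorted: [1, 1, 2, 3, 3, 3, 5, 6, 8]


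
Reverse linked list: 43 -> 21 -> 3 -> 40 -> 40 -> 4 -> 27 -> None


Step 1: curr=43, set curr.next=prev(None) | reversed so far: 43
Step 2: curr=21, set curr.next=prev(43) | reversed so far: 21 -> 43
Step 3: curr=3, set curr.next=prev(21) | reversed so far: 3 -> 21 -> 43
Step 4: curr=40, set curr.next=prev(3) | reversed so far: 40 -> 3 -> 21 -> 43
Step 5: curr=40, set curr.next=prev(40) | reversed so far: 40 -> 40 -> 3 -> 21 -> 43
Step 6: curr=4, set curr.next=prev(40) | reversed so far: 4 -> 40 -> 40 -> 3 -> 21 -> 43
Step 7: curr=27, set curr.next=prev(4) | reversed so far: 27 -> 4 -> 40 -> 40 -> 3 -> 21 -> 43

27 -> 4 -> 40 -> 40 -> 3 -> 21 -> 43 -> None


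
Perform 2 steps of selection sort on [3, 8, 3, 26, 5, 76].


Initial: [3, 8, 3, 26, 5, 76]
Step 1: min=3 at 0
  Swap: [3, 8, 3, 26, 5, 76]
Step 2: min=3 at 2
  Swap: [3, 3, 8, 26, 5, 76]

After 2 steps: [3, 3, 8, 26, 5, 76]


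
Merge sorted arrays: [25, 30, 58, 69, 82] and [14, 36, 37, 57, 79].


Take 14 from B
Take 25 from A
Take 30 from A
Take 36 from B
Take 37 from B
Take 57 from B
Take 58 from A
Take 69 from A
Take 79 from B

Merged: [14, 25, 30, 36, 37, 57, 58, 69, 79, 82]


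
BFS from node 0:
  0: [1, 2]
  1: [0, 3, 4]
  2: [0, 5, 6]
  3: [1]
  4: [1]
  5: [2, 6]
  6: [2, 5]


Visit 0, enqueue [1, 2]
Visit 1, enqueue [3, 4]
Visit 2, enqueue [5, 6]
Visit 3, enqueue []
Visit 4, enqueue []
Visit 5, enqueue []
Visit 6, enqueue []

BFS order: [0, 1, 2, 3, 4, 5, 6]


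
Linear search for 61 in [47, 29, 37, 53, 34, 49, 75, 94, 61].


i=0: 47!=61
i=1: 29!=61
i=2: 37!=61
i=3: 53!=61
i=4: 34!=61
i=5: 49!=61
i=6: 75!=61
i=7: 94!=61
i=8: 61==61 found!

Found at 8, 9 comps


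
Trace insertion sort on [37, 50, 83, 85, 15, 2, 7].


Initial: [37, 50, 83, 85, 15, 2, 7]
Insert 50: [37, 50, 83, 85, 15, 2, 7]
Insert 83: [37, 50, 83, 85, 15, 2, 7]
Insert 85: [37, 50, 83, 85, 15, 2, 7]
Insert 15: [15, 37, 50, 83, 85, 2, 7]
Insert 2: [2, 15, 37, 50, 83, 85, 7]
Insert 7: [2, 7, 15, 37, 50, 83, 85]

Sorted: [2, 7, 15, 37, 50, 83, 85]


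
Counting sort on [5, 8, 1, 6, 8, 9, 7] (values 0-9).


Input: [5, 8, 1, 6, 8, 9, 7]
Counts: [0, 1, 0, 0, 0, 1, 1, 1, 2, 1]

Sorted: [1, 5, 6, 7, 8, 8, 9]


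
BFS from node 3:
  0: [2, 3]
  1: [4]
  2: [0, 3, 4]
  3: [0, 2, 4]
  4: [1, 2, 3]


Visit 3, enqueue [0, 2, 4]
Visit 0, enqueue []
Visit 2, enqueue []
Visit 4, enqueue [1]
Visit 1, enqueue []

BFS order: [3, 0, 2, 4, 1]


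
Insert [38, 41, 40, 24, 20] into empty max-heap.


Insert 38: [38]
Insert 41: [41, 38]
Insert 40: [41, 38, 40]
Insert 24: [41, 38, 40, 24]
Insert 20: [41, 38, 40, 24, 20]

Final heap: [41, 38, 40, 24, 20]


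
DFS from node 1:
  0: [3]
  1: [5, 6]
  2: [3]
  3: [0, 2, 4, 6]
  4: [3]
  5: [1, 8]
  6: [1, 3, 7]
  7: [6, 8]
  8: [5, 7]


Visit 1, push [6, 5]
Visit 5, push [8]
Visit 8, push [7]
Visit 7, push [6]
Visit 6, push [3]
Visit 3, push [4, 2, 0]
Visit 0, push []
Visit 2, push []
Visit 4, push []

DFS order: [1, 5, 8, 7, 6, 3, 0, 2, 4]


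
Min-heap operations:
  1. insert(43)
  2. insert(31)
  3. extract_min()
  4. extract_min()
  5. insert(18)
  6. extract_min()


insert(43) -> [43]
insert(31) -> [31, 43]
extract_min()->31, [43]
extract_min()->43, []
insert(18) -> [18]
extract_min()->18, []

Final heap: []


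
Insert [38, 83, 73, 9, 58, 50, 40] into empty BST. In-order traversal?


Insert 38: root
Insert 83: R from 38
Insert 73: R from 38 -> L from 83
Insert 9: L from 38
Insert 58: R from 38 -> L from 83 -> L from 73
Insert 50: R from 38 -> L from 83 -> L from 73 -> L from 58
Insert 40: R from 38 -> L from 83 -> L from 73 -> L from 58 -> L from 50

In-order: [9, 38, 40, 50, 58, 73, 83]


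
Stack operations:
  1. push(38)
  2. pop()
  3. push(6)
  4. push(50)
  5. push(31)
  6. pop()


push(38) -> [38]
pop()->38, []
push(6) -> [6]
push(50) -> [6, 50]
push(31) -> [6, 50, 31]
pop()->31, [6, 50]

Final stack: [6, 50]


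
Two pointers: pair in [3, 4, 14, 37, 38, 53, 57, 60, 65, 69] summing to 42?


lo=0(3)+hi=9(69)=72
lo=0(3)+hi=8(65)=68
lo=0(3)+hi=7(60)=63
lo=0(3)+hi=6(57)=60
lo=0(3)+hi=5(53)=56
lo=0(3)+hi=4(38)=41
lo=1(4)+hi=4(38)=42

Yes: 4+38=42


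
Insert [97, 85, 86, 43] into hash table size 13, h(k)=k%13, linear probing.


Insert 97: h=6 -> slot 6
Insert 85: h=7 -> slot 7
Insert 86: h=8 -> slot 8
Insert 43: h=4 -> slot 4

Table: [None, None, None, None, 43, None, 97, 85, 86, None, None, None, None]


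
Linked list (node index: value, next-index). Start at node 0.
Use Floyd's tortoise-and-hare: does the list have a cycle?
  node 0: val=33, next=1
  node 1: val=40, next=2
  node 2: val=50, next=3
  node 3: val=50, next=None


Floyd's tortoise (slow, +1) and hare (fast, +2):
  init: slow=0, fast=0
  step 1: slow=1, fast=2
  step 2: fast 2->3->None, no cycle

Cycle: no


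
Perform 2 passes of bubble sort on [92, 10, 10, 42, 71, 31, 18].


Initial: [92, 10, 10, 42, 71, 31, 18]
Pass 1: [10, 10, 42, 71, 31, 18, 92] (6 swaps)
Pass 2: [10, 10, 42, 31, 18, 71, 92] (2 swaps)

After 2 passes: [10, 10, 42, 31, 18, 71, 92]


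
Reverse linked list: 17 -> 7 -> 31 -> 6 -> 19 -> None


Step 1: curr=17, set curr.next=prev(None) | reversed so far: 17
Step 2: curr=7, set curr.next=prev(17) | reversed so far: 7 -> 17
Step 3: curr=31, set curr.next=prev(7) | reversed so far: 31 -> 7 -> 17
Step 4: curr=6, set curr.next=prev(31) | reversed so far: 6 -> 31 -> 7 -> 17
Step 5: curr=19, set curr.next=prev(6) | reversed so far: 19 -> 6 -> 31 -> 7 -> 17

19 -> 6 -> 31 -> 7 -> 17 -> None


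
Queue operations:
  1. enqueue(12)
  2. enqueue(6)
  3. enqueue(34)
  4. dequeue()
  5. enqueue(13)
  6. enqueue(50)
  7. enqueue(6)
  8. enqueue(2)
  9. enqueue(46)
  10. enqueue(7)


enqueue(12) -> [12]
enqueue(6) -> [12, 6]
enqueue(34) -> [12, 6, 34]
dequeue()->12, [6, 34]
enqueue(13) -> [6, 34, 13]
enqueue(50) -> [6, 34, 13, 50]
enqueue(6) -> [6, 34, 13, 50, 6]
enqueue(2) -> [6, 34, 13, 50, 6, 2]
enqueue(46) -> [6, 34, 13, 50, 6, 2, 46]
enqueue(7) -> [6, 34, 13, 50, 6, 2, 46, 7]

Final queue: [6, 34, 13, 50, 6, 2, 46, 7]


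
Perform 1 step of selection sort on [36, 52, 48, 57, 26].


Initial: [36, 52, 48, 57, 26]
Step 1: min=26 at 4
  Swap: [26, 52, 48, 57, 36]

After 1 step: [26, 52, 48, 57, 36]


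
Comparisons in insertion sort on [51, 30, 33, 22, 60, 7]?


Algorithm: insertion sort
Input: [51, 30, 33, 22, 60, 7]
Sorted: [7, 22, 30, 33, 51, 60]

12


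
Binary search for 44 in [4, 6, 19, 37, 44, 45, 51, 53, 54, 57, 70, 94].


Step 1: lo=0, hi=11, mid=5, val=45
Step 2: lo=0, hi=4, mid=2, val=19
Step 3: lo=3, hi=4, mid=3, val=37
Step 4: lo=4, hi=4, mid=4, val=44

Found at index 4


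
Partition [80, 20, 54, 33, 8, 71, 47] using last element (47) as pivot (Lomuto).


Pivot: 47
  20 <= 47: swap -> [20, 80, 54, 33, 8, 71, 47]
  33 <= 47: swap -> [20, 33, 54, 80, 8, 71, 47]
  8 <= 47: swap -> [20, 33, 8, 80, 54, 71, 47]
Place pivot at 3: [20, 33, 8, 47, 54, 71, 80]

Partitioned: [20, 33, 8, 47, 54, 71, 80]


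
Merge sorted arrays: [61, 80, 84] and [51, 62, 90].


Take 51 from B
Take 61 from A
Take 62 from B
Take 80 from A
Take 84 from A

Merged: [51, 61, 62, 80, 84, 90]


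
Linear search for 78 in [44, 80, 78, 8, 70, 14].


i=0: 44!=78
i=1: 80!=78
i=2: 78==78 found!

Found at 2, 3 comps


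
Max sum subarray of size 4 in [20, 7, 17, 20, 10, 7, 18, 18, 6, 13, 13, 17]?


[0:4]: 64
[1:5]: 54
[2:6]: 54
[3:7]: 55
[4:8]: 53
[5:9]: 49
[6:10]: 55
[7:11]: 50
[8:12]: 49

Max: 64 at [0:4]


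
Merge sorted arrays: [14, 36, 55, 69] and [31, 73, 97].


Take 14 from A
Take 31 from B
Take 36 from A
Take 55 from A
Take 69 from A

Merged: [14, 31, 36, 55, 69, 73, 97]


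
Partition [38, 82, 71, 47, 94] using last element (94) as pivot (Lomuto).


Pivot: 94
  38 <= 94: advance i (no swap)
  82 <= 94: advance i (no swap)
  71 <= 94: advance i (no swap)
  47 <= 94: advance i (no swap)
Place pivot at 4: [38, 82, 71, 47, 94]

Partitioned: [38, 82, 71, 47, 94]


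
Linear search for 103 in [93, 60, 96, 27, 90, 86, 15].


i=0: 93!=103
i=1: 60!=103
i=2: 96!=103
i=3: 27!=103
i=4: 90!=103
i=5: 86!=103
i=6: 15!=103

Not found, 7 comps


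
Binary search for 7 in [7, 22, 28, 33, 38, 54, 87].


Step 1: lo=0, hi=6, mid=3, val=33
Step 2: lo=0, hi=2, mid=1, val=22
Step 3: lo=0, hi=0, mid=0, val=7

Found at index 0
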